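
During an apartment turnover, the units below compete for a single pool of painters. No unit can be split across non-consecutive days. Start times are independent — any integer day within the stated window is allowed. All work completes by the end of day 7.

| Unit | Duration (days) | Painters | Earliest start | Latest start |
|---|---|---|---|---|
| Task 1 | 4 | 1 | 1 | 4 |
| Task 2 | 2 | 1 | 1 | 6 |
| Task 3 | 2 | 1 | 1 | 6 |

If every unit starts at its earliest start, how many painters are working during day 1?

At early start, day 1 has: Task 1, Task 2, Task 3.
Demand: 1 + 1 + 1 = 3.

3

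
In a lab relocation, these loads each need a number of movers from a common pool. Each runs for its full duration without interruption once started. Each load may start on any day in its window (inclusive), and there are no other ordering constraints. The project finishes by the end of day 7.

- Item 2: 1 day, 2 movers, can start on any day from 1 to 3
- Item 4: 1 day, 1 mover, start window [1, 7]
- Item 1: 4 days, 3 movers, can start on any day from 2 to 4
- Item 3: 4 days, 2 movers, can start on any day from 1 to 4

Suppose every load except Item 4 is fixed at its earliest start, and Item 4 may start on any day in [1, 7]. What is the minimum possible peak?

5

Item 4@1: d1:5  d2:5  d3:5  d4:5  d5:3  d6:0  d7:0 → peak 5
Item 4@2: d1:4  d2:6  d3:5  d4:5  d5:3  d6:0  d7:0 → peak 6
Item 4@3: d1:4  d2:5  d3:6  d4:5  d5:3  d6:0  d7:0 → peak 6
Item 4@4: d1:4  d2:5  d3:5  d4:6  d5:3  d6:0  d7:0 → peak 6
Item 4@5: d1:4  d2:5  d3:5  d4:5  d5:4  d6:0  d7:0 → peak 5
Item 4@6: d1:4  d2:5  d3:5  d4:5  d5:3  d6:1  d7:0 → peak 5
Item 4@7: d1:4  d2:5  d3:5  d4:5  d5:3  d6:0  d7:1 → peak 5
Best is Item 4@1, peak 5.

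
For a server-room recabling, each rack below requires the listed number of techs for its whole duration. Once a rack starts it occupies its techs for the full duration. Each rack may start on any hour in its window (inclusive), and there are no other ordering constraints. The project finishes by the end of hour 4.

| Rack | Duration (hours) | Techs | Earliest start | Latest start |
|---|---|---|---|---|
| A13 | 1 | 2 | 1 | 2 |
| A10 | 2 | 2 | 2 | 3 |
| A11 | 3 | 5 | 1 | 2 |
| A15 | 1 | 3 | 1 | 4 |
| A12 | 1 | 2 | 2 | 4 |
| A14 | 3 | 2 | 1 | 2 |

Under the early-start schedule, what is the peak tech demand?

12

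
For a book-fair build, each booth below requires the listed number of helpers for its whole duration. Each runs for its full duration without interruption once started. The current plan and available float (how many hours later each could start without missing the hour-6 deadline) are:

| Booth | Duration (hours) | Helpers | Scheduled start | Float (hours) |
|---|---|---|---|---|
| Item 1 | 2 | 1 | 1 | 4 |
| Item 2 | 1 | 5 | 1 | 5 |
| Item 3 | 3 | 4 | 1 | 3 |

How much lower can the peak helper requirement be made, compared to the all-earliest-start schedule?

5

Early-start peak: h1:10  h2:5  h3:4  h4:0  h5:0  h6:0 ⇒ 10.
Leveled (Item 1@1, Item 2@3, Item 3@4): h1:1  h2:1  h3:5  h4:4  h5:4  h6:4 ⇒ 5.
Reduction 10 − 5 = 5.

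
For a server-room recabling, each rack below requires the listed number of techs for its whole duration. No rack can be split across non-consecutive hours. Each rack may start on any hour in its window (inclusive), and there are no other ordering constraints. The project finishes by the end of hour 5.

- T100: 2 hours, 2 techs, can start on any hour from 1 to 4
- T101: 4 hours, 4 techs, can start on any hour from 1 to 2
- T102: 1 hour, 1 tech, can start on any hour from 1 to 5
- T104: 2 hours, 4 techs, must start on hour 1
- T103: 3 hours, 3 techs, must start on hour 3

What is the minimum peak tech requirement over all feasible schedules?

Early-start (T100@1, T101@1, T102@1, T104@1, T103@3) gives peak 11: h1:11  h2:10  h3:7  h4:7  h5:3.
Shift T100→3.
Schedule T100@3, T101@1, T102@1, T104@1, T103@3: h1:9  h2:8  h3:9  h4:9  h5:3 — peak 9.

9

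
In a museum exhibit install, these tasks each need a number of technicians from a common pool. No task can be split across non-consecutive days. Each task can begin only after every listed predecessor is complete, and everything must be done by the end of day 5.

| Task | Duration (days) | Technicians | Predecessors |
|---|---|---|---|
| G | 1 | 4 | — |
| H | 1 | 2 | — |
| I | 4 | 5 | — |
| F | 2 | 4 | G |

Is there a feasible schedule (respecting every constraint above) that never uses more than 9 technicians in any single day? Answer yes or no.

Schedule G@1, H@1, I@2, F@2: d1:6  d2:9  d3:9  d4:5  d5:5 — peak 9 ≤ 9.

yes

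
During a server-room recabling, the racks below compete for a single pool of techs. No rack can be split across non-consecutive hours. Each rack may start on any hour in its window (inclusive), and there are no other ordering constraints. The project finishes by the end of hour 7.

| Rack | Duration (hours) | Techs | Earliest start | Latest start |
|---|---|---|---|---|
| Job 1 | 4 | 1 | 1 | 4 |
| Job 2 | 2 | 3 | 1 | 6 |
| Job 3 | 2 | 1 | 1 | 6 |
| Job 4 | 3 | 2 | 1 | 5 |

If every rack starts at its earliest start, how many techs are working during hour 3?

At early start, hour 3 has: Job 1, Job 4.
Demand: 1 + 2 = 3.

3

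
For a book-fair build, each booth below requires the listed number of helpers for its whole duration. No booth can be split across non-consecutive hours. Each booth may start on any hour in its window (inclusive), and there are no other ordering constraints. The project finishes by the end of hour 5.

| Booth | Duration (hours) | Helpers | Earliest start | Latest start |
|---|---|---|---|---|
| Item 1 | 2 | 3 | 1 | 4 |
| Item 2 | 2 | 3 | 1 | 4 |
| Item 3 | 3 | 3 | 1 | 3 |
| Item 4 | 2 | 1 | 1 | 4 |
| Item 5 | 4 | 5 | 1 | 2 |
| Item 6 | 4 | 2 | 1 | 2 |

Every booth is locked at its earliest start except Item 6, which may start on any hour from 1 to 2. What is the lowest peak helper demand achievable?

17

Item 6@1: h1:17  h2:17  h3:10  h4:7  h5:0 → peak 17
Item 6@2: h1:15  h2:17  h3:10  h4:7  h5:2 → peak 17
Best is Item 6@1, peak 17.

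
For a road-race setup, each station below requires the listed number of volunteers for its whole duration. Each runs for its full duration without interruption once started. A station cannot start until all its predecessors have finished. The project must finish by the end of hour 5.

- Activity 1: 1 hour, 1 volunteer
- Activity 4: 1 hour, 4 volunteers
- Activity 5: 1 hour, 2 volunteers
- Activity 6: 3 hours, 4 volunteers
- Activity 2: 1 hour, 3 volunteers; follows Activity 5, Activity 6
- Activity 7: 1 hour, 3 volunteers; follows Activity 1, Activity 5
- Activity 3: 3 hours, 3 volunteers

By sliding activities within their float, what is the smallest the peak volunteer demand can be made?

7

Early-start (Activity 1@1, Activity 4@1, Activity 5@1, Activity 6@1, Activity 2@4, Activity 7@2, Activity 3@1) gives peak 14: h1:14  h2:10  h3:7  h4:3  h5:0.
Shift Activity 6→2, Activity 2→5, Activity 3→3.
Schedule Activity 1@1, Activity 4@1, Activity 5@1, Activity 6@2, Activity 2@5, Activity 7@2, Activity 3@3: h1:7  h2:7  h3:7  h4:7  h5:6 — peak 7.
Total volunteer-hours = 34 over 5 hours ⇒ peak ≥ ⌈34/5⌉ = 7, so 7 is optimal.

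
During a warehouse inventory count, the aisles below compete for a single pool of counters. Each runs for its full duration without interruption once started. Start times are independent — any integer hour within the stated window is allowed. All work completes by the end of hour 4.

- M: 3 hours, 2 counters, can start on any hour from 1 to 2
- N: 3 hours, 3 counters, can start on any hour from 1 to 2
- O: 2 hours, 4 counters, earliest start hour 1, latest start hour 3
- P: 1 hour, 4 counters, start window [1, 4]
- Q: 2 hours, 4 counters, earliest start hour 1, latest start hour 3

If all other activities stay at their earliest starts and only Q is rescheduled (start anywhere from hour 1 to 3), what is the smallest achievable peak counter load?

13

Q@1: h1:17  h2:13  h3:5  h4:0 → peak 17
Q@2: h1:13  h2:13  h3:9  h4:0 → peak 13
Q@3: h1:13  h2:9  h3:9  h4:4 → peak 13
Best is Q@2, peak 13.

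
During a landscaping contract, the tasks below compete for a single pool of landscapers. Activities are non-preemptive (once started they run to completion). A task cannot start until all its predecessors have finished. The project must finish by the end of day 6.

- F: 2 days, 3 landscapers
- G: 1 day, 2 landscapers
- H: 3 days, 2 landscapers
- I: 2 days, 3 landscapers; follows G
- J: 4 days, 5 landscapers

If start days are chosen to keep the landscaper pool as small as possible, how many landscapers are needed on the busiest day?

Early-start (F@1, G@1, H@1, I@2, J@1) gives peak 13: d1:12  d2:13  d3:10  d4:5  d5:0  d6:0.
Shift F→5, H→2, I→5.
Schedule F@5, G@1, H@2, I@5, J@1: d1:7  d2:7  d3:7  d4:7  d5:6  d6:6 — peak 7.
Total landscaper-days = 40 over 6 days ⇒ peak ≥ ⌈40/6⌉ = 7, so 7 is optimal.

7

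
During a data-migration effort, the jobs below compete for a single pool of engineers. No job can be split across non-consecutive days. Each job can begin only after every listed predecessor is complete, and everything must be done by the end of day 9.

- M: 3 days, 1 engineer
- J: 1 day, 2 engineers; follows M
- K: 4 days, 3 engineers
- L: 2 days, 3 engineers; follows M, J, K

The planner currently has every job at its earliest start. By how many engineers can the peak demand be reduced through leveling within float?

Early-start peak: d1:4  d2:4  d3:4  d4:5  d5:3  d6:3  d7:0  d8:0  d9:0 ⇒ 5.
Leveled (M@1, J@5, K@1, L@6): d1:4  d2:4  d3:4  d4:3  d5:2  d6:3  d7:3  d8:0  d9:0 ⇒ 4.
Reduction 5 − 4 = 1.

1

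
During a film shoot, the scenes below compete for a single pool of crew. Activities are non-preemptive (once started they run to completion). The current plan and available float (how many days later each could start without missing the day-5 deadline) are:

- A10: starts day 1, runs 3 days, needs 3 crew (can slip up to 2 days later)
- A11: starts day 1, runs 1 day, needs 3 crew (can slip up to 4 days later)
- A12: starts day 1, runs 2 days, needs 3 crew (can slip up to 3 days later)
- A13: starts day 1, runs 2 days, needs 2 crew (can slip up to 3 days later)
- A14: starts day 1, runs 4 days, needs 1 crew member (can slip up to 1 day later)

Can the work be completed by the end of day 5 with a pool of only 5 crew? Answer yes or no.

Total crew member-days = 26; over 5 days the average is 26/5 > 5, so some day must exceed 5.

no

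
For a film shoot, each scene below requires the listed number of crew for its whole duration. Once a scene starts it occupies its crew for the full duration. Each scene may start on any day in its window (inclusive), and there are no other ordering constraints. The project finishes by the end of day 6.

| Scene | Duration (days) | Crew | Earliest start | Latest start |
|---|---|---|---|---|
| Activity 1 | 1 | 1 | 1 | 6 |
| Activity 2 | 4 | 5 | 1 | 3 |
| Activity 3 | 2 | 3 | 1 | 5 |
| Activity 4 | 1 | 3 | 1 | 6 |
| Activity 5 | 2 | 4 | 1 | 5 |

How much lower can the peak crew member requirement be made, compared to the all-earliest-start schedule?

Early-start peak: d1:16  d2:12  d3:5  d4:5  d5:0  d6:0 ⇒ 16.
Leveled (Activity 1@1, Activity 2@1, Activity 3@2, Activity 4@4, Activity 5@5): d1:6  d2:8  d3:8  d4:8  d5:4  d6:4 ⇒ 8.
Reduction 16 − 8 = 8.

8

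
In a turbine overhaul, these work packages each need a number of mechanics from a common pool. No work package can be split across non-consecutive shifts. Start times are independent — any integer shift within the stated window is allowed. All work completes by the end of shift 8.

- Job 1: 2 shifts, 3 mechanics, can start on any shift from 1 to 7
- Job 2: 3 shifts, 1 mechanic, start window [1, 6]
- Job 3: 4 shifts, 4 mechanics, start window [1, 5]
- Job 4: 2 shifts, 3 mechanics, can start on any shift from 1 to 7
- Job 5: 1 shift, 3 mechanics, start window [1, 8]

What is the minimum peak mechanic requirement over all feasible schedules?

6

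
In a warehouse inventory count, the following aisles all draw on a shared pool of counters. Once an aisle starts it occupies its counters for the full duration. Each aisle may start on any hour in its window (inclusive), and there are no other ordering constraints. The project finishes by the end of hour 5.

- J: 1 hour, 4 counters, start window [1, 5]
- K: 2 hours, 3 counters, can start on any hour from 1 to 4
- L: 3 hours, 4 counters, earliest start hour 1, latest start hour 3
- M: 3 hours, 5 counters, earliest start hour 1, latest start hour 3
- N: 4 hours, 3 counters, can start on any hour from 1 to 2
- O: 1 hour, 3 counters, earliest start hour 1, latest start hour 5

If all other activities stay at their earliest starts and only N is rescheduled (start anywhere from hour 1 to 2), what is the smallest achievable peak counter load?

N@1: h1:22  h2:15  h3:12  h4:3  h5:0 → peak 22
N@2: h1:19  h2:15  h3:12  h4:3  h5:3 → peak 19
Best is N@2, peak 19.

19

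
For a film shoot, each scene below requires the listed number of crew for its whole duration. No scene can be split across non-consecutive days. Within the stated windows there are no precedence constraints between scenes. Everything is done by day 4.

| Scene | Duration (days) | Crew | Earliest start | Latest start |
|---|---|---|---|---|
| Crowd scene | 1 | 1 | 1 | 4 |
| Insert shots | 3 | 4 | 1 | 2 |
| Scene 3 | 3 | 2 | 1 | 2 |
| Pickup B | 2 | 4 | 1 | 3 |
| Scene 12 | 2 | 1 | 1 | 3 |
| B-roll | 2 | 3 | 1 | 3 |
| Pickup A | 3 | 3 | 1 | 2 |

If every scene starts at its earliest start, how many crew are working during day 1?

At early start, day 1 has: Crowd scene, Insert shots, Scene 3, Pickup B, Scene 12, B-roll, Pickup A.
Demand: 1 + 4 + 2 + 4 + 1 + 3 + 3 = 18.

18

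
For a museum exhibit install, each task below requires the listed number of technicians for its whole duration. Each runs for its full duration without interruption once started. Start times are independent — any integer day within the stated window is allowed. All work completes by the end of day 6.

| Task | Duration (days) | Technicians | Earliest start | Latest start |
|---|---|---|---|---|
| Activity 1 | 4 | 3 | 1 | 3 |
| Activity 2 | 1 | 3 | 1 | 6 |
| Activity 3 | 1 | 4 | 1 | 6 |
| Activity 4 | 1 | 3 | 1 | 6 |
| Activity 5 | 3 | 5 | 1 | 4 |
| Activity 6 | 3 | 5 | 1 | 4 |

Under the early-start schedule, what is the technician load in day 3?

At early start, day 3 has: Activity 1, Activity 5, Activity 6.
Demand: 3 + 5 + 5 = 13.

13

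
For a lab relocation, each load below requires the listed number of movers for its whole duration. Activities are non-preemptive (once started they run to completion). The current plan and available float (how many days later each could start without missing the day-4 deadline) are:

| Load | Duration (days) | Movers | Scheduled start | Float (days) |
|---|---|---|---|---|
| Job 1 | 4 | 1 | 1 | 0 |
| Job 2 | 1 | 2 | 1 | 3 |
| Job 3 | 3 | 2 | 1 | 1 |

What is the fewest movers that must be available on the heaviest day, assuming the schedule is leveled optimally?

Early-start (Job 1@1, Job 2@1, Job 3@1) gives peak 5: d1:5  d2:3  d3:3  d4:1.
Shift Job 3→2.
Schedule Job 1@1, Job 2@1, Job 3@2: d1:3  d2:3  d3:3  d4:3 — peak 3.
Total mover-days = 12 over 4 days ⇒ peak ≥ ⌈12/4⌉ = 3, so 3 is optimal.

3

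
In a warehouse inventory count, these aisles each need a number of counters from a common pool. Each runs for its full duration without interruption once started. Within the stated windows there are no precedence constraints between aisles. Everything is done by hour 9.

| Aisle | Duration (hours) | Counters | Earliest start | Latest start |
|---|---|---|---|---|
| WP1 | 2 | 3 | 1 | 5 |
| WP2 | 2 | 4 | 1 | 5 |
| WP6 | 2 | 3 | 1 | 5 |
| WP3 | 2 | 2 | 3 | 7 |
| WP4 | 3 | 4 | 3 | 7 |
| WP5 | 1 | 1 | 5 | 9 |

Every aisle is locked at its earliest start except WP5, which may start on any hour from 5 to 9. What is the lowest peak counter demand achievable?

10

WP5@5: h1:10  h2:10  h3:6  h4:6  h5:5  h6:0  h7:0  h8:0  h9:0 → peak 10
WP5@6: h1:10  h2:10  h3:6  h4:6  h5:4  h6:1  h7:0  h8:0  h9:0 → peak 10
WP5@7: h1:10  h2:10  h3:6  h4:6  h5:4  h6:0  h7:1  h8:0  h9:0 → peak 10
WP5@8: h1:10  h2:10  h3:6  h4:6  h5:4  h6:0  h7:0  h8:1  h9:0 → peak 10
WP5@9: h1:10  h2:10  h3:6  h4:6  h5:4  h6:0  h7:0  h8:0  h9:1 → peak 10
Best is WP5@5, peak 10.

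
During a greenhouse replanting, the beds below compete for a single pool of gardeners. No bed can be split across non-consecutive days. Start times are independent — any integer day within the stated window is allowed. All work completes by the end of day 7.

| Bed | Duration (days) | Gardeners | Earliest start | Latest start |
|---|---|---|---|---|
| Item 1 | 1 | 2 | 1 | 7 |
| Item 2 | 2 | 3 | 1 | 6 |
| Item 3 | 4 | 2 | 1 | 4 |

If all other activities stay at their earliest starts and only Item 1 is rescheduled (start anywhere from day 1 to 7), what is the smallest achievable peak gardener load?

5

Item 1@1: d1:7  d2:5  d3:2  d4:2  d5:0  d6:0  d7:0 → peak 7
Item 1@2: d1:5  d2:7  d3:2  d4:2  d5:0  d6:0  d7:0 → peak 7
Item 1@3: d1:5  d2:5  d3:4  d4:2  d5:0  d6:0  d7:0 → peak 5
Item 1@4: d1:5  d2:5  d3:2  d4:4  d5:0  d6:0  d7:0 → peak 5
Item 1@5: d1:5  d2:5  d3:2  d4:2  d5:2  d6:0  d7:0 → peak 5
Item 1@6: d1:5  d2:5  d3:2  d4:2  d5:0  d6:2  d7:0 → peak 5
Item 1@7: d1:5  d2:5  d3:2  d4:2  d5:0  d6:0  d7:2 → peak 5
Best is Item 1@3, peak 5.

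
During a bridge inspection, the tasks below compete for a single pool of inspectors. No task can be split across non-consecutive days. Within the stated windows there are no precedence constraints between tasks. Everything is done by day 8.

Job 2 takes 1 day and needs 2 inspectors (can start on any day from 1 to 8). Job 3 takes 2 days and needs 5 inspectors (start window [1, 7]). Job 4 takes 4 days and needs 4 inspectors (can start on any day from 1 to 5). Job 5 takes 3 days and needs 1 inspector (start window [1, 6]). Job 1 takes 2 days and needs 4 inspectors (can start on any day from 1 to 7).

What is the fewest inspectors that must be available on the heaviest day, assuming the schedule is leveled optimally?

6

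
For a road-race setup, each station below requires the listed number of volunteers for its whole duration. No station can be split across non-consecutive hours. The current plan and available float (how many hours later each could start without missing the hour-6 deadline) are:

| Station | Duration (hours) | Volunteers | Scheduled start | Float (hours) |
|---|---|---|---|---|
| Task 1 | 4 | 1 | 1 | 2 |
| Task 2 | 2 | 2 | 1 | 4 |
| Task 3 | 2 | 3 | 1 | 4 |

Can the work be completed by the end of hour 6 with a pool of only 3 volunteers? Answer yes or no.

yes

Schedule Task 1@1, Task 2@1, Task 3@5: h1:3  h2:3  h3:1  h4:1  h5:3  h6:3 — peak 3 ≤ 3.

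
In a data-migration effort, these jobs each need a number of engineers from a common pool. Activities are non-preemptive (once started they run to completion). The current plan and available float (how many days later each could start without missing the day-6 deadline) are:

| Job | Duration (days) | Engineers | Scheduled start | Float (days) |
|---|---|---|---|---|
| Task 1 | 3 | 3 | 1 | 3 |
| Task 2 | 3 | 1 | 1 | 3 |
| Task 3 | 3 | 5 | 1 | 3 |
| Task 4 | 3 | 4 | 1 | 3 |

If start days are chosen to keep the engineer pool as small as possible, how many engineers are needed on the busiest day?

7

Early-start (Task 1@1, Task 2@1, Task 3@1, Task 4@1) gives peak 13: d1:13  d2:13  d3:13  d4:0  d5:0  d6:0.
Shift Task 2→4, Task 3→4.
Schedule Task 1@1, Task 2@4, Task 3@4, Task 4@1: d1:7  d2:7  d3:7  d4:6  d5:6  d6:6 — peak 7.
Total engineer-days = 39 over 6 days ⇒ peak ≥ ⌈39/6⌉ = 7, so 7 is optimal.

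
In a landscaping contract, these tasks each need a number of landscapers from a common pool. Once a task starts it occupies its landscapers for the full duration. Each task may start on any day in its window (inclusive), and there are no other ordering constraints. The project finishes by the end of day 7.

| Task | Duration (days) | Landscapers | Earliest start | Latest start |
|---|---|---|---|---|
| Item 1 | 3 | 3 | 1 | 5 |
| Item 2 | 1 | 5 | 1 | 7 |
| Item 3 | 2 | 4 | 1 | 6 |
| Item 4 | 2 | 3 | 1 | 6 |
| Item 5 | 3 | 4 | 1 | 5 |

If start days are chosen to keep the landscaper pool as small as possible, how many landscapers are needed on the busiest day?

7

Early-start (Item 1@1, Item 2@1, Item 3@1, Item 4@1, Item 5@1) gives peak 19: d1:19  d2:14  d3:7  d4:0  d5:0  d6:0  d7:0.
Shift Item 2→4, Item 4→5, Item 5→5.
Schedule Item 1@1, Item 2@4, Item 3@1, Item 4@5, Item 5@5: d1:7  d2:7  d3:3  d4:5  d5:7  d6:7  d7:4 — peak 7.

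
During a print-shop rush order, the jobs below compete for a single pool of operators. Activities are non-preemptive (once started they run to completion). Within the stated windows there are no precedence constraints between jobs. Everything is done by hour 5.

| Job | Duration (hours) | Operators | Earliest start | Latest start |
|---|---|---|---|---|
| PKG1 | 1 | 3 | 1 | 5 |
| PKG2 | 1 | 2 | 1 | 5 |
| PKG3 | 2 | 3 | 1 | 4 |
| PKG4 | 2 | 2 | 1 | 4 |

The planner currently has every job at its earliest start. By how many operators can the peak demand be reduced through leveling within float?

6

Early-start peak: h1:10  h2:5  h3:0  h4:0  h5:0 ⇒ 10.
Leveled (PKG1@1, PKG2@2, PKG3@4, PKG4@2): h1:3  h2:4  h3:2  h4:3  h5:3 ⇒ 4.
Reduction 10 − 4 = 6.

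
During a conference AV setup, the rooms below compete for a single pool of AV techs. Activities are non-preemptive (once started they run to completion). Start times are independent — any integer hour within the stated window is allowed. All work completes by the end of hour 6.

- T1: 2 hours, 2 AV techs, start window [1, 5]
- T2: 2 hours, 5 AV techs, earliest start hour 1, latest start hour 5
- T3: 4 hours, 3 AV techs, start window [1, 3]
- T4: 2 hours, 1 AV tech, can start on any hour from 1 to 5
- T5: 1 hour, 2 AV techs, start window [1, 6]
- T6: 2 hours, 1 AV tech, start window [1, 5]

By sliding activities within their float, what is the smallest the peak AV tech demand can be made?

6

Early-start (T1@1, T2@1, T3@1, T4@1, T5@1, T6@1) gives peak 14: h1:14  h2:12  h3:3  h4:3  h5:0  h6:0.
Shift T2→5, T5→3, T6→3.
Schedule T1@1, T2@5, T3@1, T4@1, T5@3, T6@3: h1:6  h2:6  h3:6  h4:4  h5:5  h6:5 — peak 6.
Total AV tech-hours = 32 over 6 hours ⇒ peak ≥ ⌈32/6⌉ = 6, so 6 is optimal.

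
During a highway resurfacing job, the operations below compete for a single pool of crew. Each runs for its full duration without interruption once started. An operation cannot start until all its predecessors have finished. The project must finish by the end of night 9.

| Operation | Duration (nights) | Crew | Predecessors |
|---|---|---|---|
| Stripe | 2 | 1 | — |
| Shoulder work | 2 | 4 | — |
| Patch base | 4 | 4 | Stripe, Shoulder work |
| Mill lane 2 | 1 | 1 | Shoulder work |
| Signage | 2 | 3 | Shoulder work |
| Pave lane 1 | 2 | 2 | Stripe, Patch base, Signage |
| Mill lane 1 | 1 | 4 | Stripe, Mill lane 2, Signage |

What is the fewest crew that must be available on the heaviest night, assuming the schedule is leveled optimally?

7

Early-start (Stripe@1, Shoulder work@1, Patch base@3, Mill lane 2@3, Signage@3, Pave lane 1@7, Mill lane 1@5) gives peak 8: n1:5  n2:5  n3:8  n4:7  n5:8  n6:4  n7:2  n8:2  n9:0.
Shift Signage→4, Mill lane 1→7.
Schedule Stripe@1, Shoulder work@1, Patch base@3, Mill lane 2@3, Signage@4, Pave lane 1@7, Mill lane 1@7: n1:5  n2:5  n3:5  n4:7  n5:7  n6:4  n7:6  n8:2  n9:0 — peak 7.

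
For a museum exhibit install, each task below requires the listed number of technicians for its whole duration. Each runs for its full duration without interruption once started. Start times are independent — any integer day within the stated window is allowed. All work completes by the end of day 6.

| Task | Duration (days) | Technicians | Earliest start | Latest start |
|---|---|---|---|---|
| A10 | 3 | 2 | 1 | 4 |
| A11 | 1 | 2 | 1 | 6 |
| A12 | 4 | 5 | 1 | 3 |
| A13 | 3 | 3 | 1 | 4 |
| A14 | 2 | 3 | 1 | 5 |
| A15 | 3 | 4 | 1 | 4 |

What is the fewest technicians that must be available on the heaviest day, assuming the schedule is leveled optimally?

Early-start (A10@1, A11@1, A12@1, A13@1, A14@1, A15@1) gives peak 19: d1:19  d2:17  d3:14  d4:5  d5:0  d6:0.
Shift A12→3, A15→4.
Schedule A10@1, A11@1, A12@3, A13@1, A14@1, A15@4: d1:10  d2:8  d3:10  d4:9  d5:9  d6:9 — peak 10.
Total technician-days = 55 over 6 days ⇒ peak ≥ ⌈55/6⌉ = 10, so 10 is optimal.

10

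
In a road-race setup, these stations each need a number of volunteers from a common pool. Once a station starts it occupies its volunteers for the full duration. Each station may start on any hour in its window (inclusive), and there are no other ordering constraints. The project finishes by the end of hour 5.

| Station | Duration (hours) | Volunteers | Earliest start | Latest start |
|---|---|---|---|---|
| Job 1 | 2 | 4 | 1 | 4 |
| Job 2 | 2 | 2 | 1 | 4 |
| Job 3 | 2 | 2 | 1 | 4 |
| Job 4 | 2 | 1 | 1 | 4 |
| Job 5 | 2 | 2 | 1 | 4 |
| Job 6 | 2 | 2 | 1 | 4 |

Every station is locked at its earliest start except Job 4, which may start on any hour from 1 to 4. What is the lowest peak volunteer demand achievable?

12

Job 4@1: h1:13  h2:13  h3:0  h4:0  h5:0 → peak 13
Job 4@2: h1:12  h2:13  h3:1  h4:0  h5:0 → peak 13
Job 4@3: h1:12  h2:12  h3:1  h4:1  h5:0 → peak 12
Job 4@4: h1:12  h2:12  h3:0  h4:1  h5:1 → peak 12
Best is Job 4@3, peak 12.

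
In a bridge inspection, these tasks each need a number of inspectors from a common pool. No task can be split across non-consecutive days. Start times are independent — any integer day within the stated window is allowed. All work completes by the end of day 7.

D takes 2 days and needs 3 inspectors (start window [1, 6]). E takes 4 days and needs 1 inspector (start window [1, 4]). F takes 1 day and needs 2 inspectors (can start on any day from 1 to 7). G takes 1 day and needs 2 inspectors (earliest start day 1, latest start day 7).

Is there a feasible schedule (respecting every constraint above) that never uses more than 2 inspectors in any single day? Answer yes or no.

no

The minimum achievable peak is 3; 2 < 3, so no feasible schedule stays within the cap.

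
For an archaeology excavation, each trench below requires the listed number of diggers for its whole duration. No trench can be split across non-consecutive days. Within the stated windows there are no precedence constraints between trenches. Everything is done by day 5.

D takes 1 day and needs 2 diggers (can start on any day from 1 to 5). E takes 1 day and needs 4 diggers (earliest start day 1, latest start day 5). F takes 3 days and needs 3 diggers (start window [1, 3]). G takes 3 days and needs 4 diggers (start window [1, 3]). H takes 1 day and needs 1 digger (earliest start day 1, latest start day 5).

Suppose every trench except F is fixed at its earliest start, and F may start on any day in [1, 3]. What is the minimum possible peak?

F@1: d1:14  d2:7  d3:7  d4:0  d5:0 → peak 14
F@2: d1:11  d2:7  d3:7  d4:3  d5:0 → peak 11
F@3: d1:11  d2:4  d3:7  d4:3  d5:3 → peak 11
Best is F@2, peak 11.

11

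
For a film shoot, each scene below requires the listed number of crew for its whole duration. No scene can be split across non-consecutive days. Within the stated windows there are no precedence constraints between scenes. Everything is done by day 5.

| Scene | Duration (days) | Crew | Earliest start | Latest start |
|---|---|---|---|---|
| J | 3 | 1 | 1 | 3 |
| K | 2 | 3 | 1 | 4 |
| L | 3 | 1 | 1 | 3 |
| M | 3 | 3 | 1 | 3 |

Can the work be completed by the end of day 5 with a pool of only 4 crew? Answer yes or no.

no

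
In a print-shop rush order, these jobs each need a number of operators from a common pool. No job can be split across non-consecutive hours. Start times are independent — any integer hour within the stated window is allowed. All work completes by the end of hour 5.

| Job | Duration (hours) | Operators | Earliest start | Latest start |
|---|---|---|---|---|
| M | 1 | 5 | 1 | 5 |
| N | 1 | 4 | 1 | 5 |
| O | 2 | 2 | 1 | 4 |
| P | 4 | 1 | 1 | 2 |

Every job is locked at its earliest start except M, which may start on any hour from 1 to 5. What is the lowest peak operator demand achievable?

M@1: h1:12  h2:3  h3:1  h4:1  h5:0 → peak 12
M@2: h1:7  h2:8  h3:1  h4:1  h5:0 → peak 8
M@3: h1:7  h2:3  h3:6  h4:1  h5:0 → peak 7
M@4: h1:7  h2:3  h3:1  h4:6  h5:0 → peak 7
M@5: h1:7  h2:3  h3:1  h4:1  h5:5 → peak 7
Best is M@3, peak 7.

7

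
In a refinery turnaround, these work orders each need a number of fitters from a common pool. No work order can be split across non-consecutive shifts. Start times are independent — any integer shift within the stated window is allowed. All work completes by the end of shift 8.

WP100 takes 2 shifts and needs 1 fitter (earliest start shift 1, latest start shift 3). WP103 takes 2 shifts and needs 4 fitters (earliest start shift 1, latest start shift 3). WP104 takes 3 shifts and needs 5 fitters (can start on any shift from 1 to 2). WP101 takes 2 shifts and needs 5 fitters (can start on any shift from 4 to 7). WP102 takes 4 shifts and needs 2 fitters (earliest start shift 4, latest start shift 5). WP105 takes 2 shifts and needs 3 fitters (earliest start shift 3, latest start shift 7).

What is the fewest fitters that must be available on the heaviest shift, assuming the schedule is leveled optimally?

9

Early-start (WP100@1, WP103@1, WP104@1, WP101@4, WP102@4, WP105@3) gives peak 10: s1:10  s2:10  s3:8  s4:10  s5:7  s6:2  s7:2  s8:0.
Shift WP103→3, WP102→5, WP105→6.
Schedule WP100@1, WP103@3, WP104@1, WP101@4, WP102@5, WP105@6: s1:6  s2:6  s3:9  s4:9  s5:7  s6:5  s7:5  s8:2 — peak 9.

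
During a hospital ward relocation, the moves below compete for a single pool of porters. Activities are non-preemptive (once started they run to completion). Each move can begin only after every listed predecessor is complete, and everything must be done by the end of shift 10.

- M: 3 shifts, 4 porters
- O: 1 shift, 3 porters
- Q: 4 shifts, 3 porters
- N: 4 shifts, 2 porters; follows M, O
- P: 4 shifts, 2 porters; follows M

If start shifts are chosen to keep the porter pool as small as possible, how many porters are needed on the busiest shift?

7

Early-start (M@1, O@1, Q@1, N@4, P@4) gives peak 10: s1:10  s2:7  s3:7  s4:7  s5:4  s6:4  s7:4  s8:0  s9:0  s10:0.
Shift Q→2.
Schedule M@1, O@1, Q@2, N@4, P@4: s1:7  s2:7  s3:7  s4:7  s5:7  s6:4  s7:4  s8:0  s9:0  s10:0 — peak 7.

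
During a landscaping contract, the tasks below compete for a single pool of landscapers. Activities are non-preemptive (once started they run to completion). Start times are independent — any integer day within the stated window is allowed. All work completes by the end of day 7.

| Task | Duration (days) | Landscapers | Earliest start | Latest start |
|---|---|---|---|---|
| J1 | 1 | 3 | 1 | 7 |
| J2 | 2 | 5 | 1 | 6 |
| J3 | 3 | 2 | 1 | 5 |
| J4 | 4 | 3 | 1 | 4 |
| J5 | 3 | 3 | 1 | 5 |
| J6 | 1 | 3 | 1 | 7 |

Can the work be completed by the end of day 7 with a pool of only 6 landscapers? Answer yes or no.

Total landscaper-days = 43; over 7 days the average is 43/7 > 6, so some day must exceed 6.

no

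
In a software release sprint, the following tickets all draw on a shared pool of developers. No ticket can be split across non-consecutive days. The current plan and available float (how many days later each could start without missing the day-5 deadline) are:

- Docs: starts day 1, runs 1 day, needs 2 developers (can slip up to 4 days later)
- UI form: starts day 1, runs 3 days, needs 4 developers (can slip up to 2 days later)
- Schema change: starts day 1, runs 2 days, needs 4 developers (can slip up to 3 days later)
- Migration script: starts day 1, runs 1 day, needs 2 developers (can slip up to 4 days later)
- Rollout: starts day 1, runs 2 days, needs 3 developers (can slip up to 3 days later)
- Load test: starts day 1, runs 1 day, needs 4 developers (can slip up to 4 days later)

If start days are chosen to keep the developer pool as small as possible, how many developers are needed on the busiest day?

Early-start (Docs@1, UI form@1, Schema change@1, Migration script@1, Rollout@1, Load test@1) gives peak 19: d1:19  d2:11  d3:4  d4:0  d5:0.
Shift Schema change→2, Rollout→4, Load test→4.
Schedule Docs@1, UI form@1, Schema change@2, Migration script@1, Rollout@4, Load test@4: d1:8  d2:8  d3:8  d4:7  d5:3 — peak 8.

8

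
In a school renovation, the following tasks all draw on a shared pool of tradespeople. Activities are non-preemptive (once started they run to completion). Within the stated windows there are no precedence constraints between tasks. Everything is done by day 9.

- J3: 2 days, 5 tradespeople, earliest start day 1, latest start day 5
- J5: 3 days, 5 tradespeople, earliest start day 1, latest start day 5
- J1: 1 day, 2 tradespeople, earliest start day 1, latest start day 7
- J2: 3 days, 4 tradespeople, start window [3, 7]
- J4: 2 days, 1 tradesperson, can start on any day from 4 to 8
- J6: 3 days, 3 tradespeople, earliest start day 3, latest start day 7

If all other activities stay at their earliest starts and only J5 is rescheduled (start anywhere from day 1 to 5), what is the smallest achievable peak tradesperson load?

J5@1: d1:12  d2:10  d3:12  d4:8  d5:8  d6:0  d7:0  d8:0  d9:0 → peak 12
J5@2: d1:7  d2:10  d3:12  d4:13  d5:8  d6:0  d7:0  d8:0  d9:0 → peak 13
J5@3: d1:7  d2:5  d3:12  d4:13  d5:13  d6:0  d7:0  d8:0  d9:0 → peak 13
J5@4: d1:7  d2:5  d3:7  d4:13  d5:13  d6:5  d7:0  d8:0  d9:0 → peak 13
J5@5: d1:7  d2:5  d3:7  d4:8  d5:13  d6:5  d7:5  d8:0  d9:0 → peak 13
Best is J5@1, peak 12.

12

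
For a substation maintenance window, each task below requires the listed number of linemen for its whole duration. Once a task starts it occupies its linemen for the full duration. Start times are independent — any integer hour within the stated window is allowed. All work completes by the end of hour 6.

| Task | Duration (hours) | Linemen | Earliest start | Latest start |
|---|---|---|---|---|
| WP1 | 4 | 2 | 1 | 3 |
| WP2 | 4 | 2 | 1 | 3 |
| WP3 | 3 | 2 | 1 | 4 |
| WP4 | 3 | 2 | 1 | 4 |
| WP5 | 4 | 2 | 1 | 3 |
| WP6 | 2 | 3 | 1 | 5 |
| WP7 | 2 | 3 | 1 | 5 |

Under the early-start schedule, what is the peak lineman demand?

16

Early-start schedule: WP1@1, WP2@1, WP3@1, WP4@1, WP5@1, WP6@1, WP7@1.
Load per hour: hour 1: 16, hour 2: 16, hour 3: 10, hour 4: 6, hour 5: 0, hour 6: 0.
Peak is 16.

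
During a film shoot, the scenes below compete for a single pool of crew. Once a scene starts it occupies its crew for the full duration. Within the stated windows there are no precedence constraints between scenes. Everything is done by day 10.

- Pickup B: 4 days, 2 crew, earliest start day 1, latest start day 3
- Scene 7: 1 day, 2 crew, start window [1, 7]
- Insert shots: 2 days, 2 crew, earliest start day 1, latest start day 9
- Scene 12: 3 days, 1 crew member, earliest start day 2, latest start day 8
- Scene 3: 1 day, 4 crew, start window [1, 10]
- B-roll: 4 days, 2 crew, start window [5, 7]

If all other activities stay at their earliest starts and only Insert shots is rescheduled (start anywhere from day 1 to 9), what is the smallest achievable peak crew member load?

Insert shots@1: d1:10  d2:5  d3:3  d4:3  d5:2  d6:2  d7:2  d8:2  d9:0  d10:0 → peak 10
Insert shots@2: d1:8  d2:5  d3:5  d4:3  d5:2  d6:2  d7:2  d8:2  d9:0  d10:0 → peak 8
Insert shots@3: d1:8  d2:3  d3:5  d4:5  d5:2  d6:2  d7:2  d8:2  d9:0  d10:0 → peak 8
Insert shots@4: d1:8  d2:3  d3:3  d4:5  d5:4  d6:2  d7:2  d8:2  d9:0  d10:0 → peak 8
Insert shots@5: d1:8  d2:3  d3:3  d4:3  d5:4  d6:4  d7:2  d8:2  d9:0  d10:0 → peak 8
Insert shots@6: d1:8  d2:3  d3:3  d4:3  d5:2  d6:4  d7:4  d8:2  d9:0  d10:0 → peak 8
Insert shots@7: d1:8  d2:3  d3:3  d4:3  d5:2  d6:2  d7:4  d8:4  d9:0  d10:0 → peak 8
Insert shots@8: d1:8  d2:3  d3:3  d4:3  d5:2  d6:2  d7:2  d8:4  d9:2  d10:0 → peak 8
Insert shots@9: d1:8  d2:3  d3:3  d4:3  d5:2  d6:2  d7:2  d8:2  d9:2  d10:2 → peak 8
Best is Insert shots@2, peak 8.

8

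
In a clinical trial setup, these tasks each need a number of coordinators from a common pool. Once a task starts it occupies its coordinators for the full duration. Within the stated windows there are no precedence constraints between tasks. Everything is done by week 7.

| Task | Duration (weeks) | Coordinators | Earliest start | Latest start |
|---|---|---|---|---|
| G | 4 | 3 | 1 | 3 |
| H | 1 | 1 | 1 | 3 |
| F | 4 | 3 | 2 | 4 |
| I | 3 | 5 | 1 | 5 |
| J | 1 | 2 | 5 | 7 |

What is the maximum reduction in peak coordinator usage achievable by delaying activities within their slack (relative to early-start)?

3

Early-start peak: w1:9  w2:11  w3:11  w4:6  w5:5  w6:0  w7:0 ⇒ 11.
Leveled (G@1, H@1, F@2, I@5, J@6): w1:4  w2:6  w3:6  w4:6  w5:8  w6:7  w7:5 ⇒ 8.
Reduction 11 − 8 = 3.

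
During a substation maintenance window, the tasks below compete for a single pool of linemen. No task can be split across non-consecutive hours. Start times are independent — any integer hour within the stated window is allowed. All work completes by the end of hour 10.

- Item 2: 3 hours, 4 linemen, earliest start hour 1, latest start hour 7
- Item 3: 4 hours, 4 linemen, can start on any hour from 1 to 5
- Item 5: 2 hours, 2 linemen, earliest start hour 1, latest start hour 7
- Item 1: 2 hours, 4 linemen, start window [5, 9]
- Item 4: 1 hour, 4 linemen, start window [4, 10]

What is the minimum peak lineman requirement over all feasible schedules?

6

Early-start (Item 2@1, Item 3@1, Item 5@1, Item 1@5, Item 4@4) gives peak 10: h1:10  h2:10  h3:8  h4:8  h5:4  h6:4  h7:0  h8:0  h9:0  h10:0.
Shift Item 3→4, Item 1→8, Item 4→10.
Schedule Item 2@1, Item 3@4, Item 5@1, Item 1@8, Item 4@10: h1:6  h2:6  h3:4  h4:4  h5:4  h6:4  h7:4  h8:4  h9:4  h10:4 — peak 6.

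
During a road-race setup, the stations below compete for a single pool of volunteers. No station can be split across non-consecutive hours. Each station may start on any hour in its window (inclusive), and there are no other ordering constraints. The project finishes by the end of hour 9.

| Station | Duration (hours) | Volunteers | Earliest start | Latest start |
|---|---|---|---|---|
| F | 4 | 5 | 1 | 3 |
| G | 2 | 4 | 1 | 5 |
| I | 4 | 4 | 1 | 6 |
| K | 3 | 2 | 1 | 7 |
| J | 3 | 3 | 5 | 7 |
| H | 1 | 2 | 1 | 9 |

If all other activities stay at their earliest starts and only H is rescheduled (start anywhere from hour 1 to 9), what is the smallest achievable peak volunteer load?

15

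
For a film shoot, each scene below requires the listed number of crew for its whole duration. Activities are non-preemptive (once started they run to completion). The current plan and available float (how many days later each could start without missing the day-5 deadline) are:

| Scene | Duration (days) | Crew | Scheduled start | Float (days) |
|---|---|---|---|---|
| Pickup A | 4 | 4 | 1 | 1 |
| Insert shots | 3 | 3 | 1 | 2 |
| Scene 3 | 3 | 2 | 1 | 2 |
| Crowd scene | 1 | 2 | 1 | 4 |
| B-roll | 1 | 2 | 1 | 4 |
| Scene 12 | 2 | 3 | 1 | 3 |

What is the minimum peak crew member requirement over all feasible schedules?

9

Early-start (Pickup A@1, Insert shots@1, Scene 3@1, Crowd scene@1, B-roll@1, Scene 12@1) gives peak 16: d1:16  d2:12  d3:9  d4:4  d5:0.
Shift Crowd scene→4, B-roll→5, Scene 12→4.
Schedule Pickup A@1, Insert shots@1, Scene 3@1, Crowd scene@4, B-roll@5, Scene 12@4: d1:9  d2:9  d3:9  d4:9  d5:5 — peak 9.
Total crew member-days = 41 over 5 days ⇒ peak ≥ ⌈41/5⌉ = 9, so 9 is optimal.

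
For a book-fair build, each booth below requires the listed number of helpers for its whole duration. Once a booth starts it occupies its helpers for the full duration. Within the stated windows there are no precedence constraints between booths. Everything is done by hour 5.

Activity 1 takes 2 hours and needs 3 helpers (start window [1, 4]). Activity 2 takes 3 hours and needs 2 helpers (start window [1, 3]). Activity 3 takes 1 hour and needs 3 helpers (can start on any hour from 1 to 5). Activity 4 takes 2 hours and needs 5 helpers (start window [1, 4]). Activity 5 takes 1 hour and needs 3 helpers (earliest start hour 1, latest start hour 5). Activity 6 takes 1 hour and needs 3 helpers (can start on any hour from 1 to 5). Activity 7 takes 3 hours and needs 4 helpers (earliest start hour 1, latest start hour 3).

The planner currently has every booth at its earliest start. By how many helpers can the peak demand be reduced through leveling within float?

14

Early-start peak: h1:23  h2:14  h3:6  h4:0  h5:0 ⇒ 23.
Leveled (Activity 1@1, Activity 2@1, Activity 3@1, Activity 4@4, Activity 5@2, Activity 6@3, Activity 7@3): h1:8  h2:8  h3:9  h4:9  h5:9 ⇒ 9.
Reduction 23 − 9 = 14.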